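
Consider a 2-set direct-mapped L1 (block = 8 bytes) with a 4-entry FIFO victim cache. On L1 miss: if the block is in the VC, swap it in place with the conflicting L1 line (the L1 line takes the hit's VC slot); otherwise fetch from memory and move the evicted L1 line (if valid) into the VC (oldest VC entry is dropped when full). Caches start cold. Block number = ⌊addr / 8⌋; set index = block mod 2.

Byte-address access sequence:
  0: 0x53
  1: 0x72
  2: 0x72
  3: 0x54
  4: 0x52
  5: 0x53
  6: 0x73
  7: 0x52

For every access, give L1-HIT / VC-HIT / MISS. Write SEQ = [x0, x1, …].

SEQ = [MISS, MISS, L1-HIT, VC-HIT, L1-HIT, L1-HIT, VC-HIT, VC-HIT]

  [0] addr=0x53 blk=10 s=0: MISS | VC []
  [1] addr=0x72 blk=14 s=0: MISS | VC [10]
  [2] addr=0x72 blk=14 s=0: L1-HIT | VC [10]
  [3] addr=0x54 blk=10 s=0: VC-HIT | VC [14]
  [4] addr=0x52 blk=10 s=0: L1-HIT | VC [14]
  [5] addr=0x53 blk=10 s=0: L1-HIT | VC [14]
  [6] addr=0x73 blk=14 s=0: VC-HIT | VC [10]
  [7] addr=0x52 blk=10 s=0: VC-HIT | VC [14]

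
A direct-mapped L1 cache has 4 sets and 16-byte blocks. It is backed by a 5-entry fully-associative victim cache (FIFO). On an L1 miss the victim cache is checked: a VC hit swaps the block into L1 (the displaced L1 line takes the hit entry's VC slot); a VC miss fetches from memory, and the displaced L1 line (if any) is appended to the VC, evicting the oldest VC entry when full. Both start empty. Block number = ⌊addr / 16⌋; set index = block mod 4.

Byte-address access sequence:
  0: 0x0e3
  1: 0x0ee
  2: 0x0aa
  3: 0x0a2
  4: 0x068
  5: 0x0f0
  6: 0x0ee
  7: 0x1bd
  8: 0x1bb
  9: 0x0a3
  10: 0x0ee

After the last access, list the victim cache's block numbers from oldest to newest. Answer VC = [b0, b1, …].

#0 0xe3→b14/s2 MISS; vc=[]
#1 0xee→b14/s2 L1-HIT; vc=[]
#2 0xaa→b10/s2 MISS; vc=[14]
#3 0xa2→b10/s2 L1-HIT; vc=[14]
#4 0x68→b6/s2 MISS; vc=[14,10]
#5 0xf0→b15/s3 MISS; vc=[14,10]
#6 0xee→b14/s2 VC-HIT; vc=[6,10]
#7 0x1bd→b27/s3 MISS; vc=[6,10,15]
#8 0x1bb→b27/s3 L1-HIT; vc=[6,10,15]
#9 0xa3→b10/s2 VC-HIT; vc=[6,14,15]
#10 0xee→b14/s2 VC-HIT; vc=[6,10,15]

VC = [6, 10, 15]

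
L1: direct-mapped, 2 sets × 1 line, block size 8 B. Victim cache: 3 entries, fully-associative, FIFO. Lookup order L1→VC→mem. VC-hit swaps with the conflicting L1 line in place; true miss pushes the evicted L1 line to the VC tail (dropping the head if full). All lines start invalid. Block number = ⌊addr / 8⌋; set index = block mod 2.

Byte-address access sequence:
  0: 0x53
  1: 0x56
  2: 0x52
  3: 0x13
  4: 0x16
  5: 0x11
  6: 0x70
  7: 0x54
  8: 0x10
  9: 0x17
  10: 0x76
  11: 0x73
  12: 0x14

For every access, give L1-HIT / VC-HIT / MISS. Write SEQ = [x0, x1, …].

SEQ = [MISS, L1-HIT, L1-HIT, MISS, L1-HIT, L1-HIT, MISS, VC-HIT, VC-HIT, L1-HIT, VC-HIT, L1-HIT, VC-HIT]

  [0] addr=0x53 blk=10 s=0: MISS | VC []
  [1] addr=0x56 blk=10 s=0: L1-HIT | VC []
  [2] addr=0x52 blk=10 s=0: L1-HIT | VC []
  [3] addr=0x13 blk=2 s=0: MISS | VC [10]
  [4] addr=0x16 blk=2 s=0: L1-HIT | VC [10]
  [5] addr=0x11 blk=2 s=0: L1-HIT | VC [10]
  [6] addr=0x70 blk=14 s=0: MISS | VC [10, 2]
  [7] addr=0x54 blk=10 s=0: VC-HIT | VC [14, 2]
  [8] addr=0x10 blk=2 s=0: VC-HIT | VC [14, 10]
  [9] addr=0x17 blk=2 s=0: L1-HIT | VC [14, 10]
  [10] addr=0x76 blk=14 s=0: VC-HIT | VC [2, 10]
  [11] addr=0x73 blk=14 s=0: L1-HIT | VC [2, 10]
  [12] addr=0x14 blk=2 s=0: VC-HIT | VC [14, 10]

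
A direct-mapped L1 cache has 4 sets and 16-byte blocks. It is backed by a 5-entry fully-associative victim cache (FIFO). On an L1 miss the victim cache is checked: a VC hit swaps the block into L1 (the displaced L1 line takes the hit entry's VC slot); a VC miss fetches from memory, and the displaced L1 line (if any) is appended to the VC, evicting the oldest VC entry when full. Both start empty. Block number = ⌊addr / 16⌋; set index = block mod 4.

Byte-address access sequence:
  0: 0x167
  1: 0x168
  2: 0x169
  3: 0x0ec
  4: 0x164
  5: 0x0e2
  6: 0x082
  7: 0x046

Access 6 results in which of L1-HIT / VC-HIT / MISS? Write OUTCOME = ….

OUTCOME = MISS

  [0] addr=0x167 blk=22 s=2: MISS | VC []
  [1] addr=0x168 blk=22 s=2: L1-HIT | VC []
  [2] addr=0x169 blk=22 s=2: L1-HIT | VC []
  [3] addr=0xec blk=14 s=2: MISS | VC [22]
  [4] addr=0x164 blk=22 s=2: VC-HIT | VC [14]
  [5] addr=0xe2 blk=14 s=2: VC-HIT | VC [22]
  [6] addr=0x82 blk=8 s=0: MISS | VC [22]
  [7] addr=0x46 blk=4 s=0: MISS | VC [22, 8]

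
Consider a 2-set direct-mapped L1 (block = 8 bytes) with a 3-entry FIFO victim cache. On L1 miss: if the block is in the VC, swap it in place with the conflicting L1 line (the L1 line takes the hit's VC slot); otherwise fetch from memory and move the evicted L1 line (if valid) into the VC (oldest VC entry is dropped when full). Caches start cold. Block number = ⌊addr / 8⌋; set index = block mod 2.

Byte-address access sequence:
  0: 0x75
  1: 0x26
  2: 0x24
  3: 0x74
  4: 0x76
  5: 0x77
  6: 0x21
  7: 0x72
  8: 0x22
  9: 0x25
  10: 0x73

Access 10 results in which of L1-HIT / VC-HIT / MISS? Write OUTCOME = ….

OUTCOME = VC-HIT

#0 0x75→b14/s0 MISS; vc=[]
#1 0x26→b4/s0 MISS; vc=[14]
#2 0x24→b4/s0 L1-HIT; vc=[14]
#3 0x74→b14/s0 VC-HIT; vc=[4]
#4 0x76→b14/s0 L1-HIT; vc=[4]
#5 0x77→b14/s0 L1-HIT; vc=[4]
#6 0x21→b4/s0 VC-HIT; vc=[14]
#7 0x72→b14/s0 VC-HIT; vc=[4]
#8 0x22→b4/s0 VC-HIT; vc=[14]
#9 0x25→b4/s0 L1-HIT; vc=[14]
#10 0x73→b14/s0 VC-HIT; vc=[4]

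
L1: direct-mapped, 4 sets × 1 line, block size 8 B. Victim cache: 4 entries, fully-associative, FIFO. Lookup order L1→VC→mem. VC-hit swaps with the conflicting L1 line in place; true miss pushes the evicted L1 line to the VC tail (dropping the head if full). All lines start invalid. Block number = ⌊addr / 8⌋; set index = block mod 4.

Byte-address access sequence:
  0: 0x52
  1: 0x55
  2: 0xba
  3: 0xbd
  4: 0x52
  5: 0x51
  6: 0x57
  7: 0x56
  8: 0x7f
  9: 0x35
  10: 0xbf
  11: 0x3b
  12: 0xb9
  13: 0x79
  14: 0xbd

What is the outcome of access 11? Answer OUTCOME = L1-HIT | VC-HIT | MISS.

  [0] addr=0x52 blk=10 s=2: MISS | VC []
  [1] addr=0x55 blk=10 s=2: L1-HIT | VC []
  [2] addr=0xba blk=23 s=3: MISS | VC []
  [3] addr=0xbd blk=23 s=3: L1-HIT | VC []
  [4] addr=0x52 blk=10 s=2: L1-HIT | VC []
  [5] addr=0x51 blk=10 s=2: L1-HIT | VC []
  [6] addr=0x57 blk=10 s=2: L1-HIT | VC []
  [7] addr=0x56 blk=10 s=2: L1-HIT | VC []
  [8] addr=0x7f blk=15 s=3: MISS | VC [23]
  [9] addr=0x35 blk=6 s=2: MISS | VC [23, 10]
  [10] addr=0xbf blk=23 s=3: VC-HIT | VC [15, 10]
  [11] addr=0x3b blk=7 s=3: MISS | VC [15, 10, 23]
  [12] addr=0xb9 blk=23 s=3: VC-HIT | VC [15, 10, 7]
  [13] addr=0x79 blk=15 s=3: VC-HIT | VC [23, 10, 7]
  [14] addr=0xbd blk=23 s=3: VC-HIT | VC [15, 10, 7]

OUTCOME = MISS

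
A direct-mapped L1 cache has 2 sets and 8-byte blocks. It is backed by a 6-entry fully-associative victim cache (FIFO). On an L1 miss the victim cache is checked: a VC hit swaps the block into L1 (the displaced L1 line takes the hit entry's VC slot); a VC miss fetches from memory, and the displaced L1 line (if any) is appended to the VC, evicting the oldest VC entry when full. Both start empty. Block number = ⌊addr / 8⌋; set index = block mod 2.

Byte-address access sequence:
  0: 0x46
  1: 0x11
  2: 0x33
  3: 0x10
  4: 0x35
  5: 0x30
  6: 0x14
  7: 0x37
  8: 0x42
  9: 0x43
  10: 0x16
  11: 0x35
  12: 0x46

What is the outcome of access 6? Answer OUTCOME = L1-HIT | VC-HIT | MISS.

0: 0x46 (blk 8, set 0) → MISS  vc=[]
1: 0x11 (blk 2, set 0) → MISS  vc=[8]
2: 0x33 (blk 6, set 0) → MISS  vc=[8, 2]
3: 0x10 (blk 2, set 0) → VC-HIT  vc=[8, 6]
4: 0x35 (blk 6, set 0) → VC-HIT  vc=[8, 2]
5: 0x30 (blk 6, set 0) → L1-HIT  vc=[8, 2]
6: 0x14 (blk 2, set 0) → VC-HIT  vc=[8, 6]
7: 0x37 (blk 6, set 0) → VC-HIT  vc=[8, 2]
8: 0x42 (blk 8, set 0) → VC-HIT  vc=[6, 2]
9: 0x43 (blk 8, set 0) → L1-HIT  vc=[6, 2]
10: 0x16 (blk 2, set 0) → VC-HIT  vc=[6, 8]
11: 0x35 (blk 6, set 0) → VC-HIT  vc=[2, 8]
12: 0x46 (blk 8, set 0) → VC-HIT  vc=[2, 6]

OUTCOME = VC-HIT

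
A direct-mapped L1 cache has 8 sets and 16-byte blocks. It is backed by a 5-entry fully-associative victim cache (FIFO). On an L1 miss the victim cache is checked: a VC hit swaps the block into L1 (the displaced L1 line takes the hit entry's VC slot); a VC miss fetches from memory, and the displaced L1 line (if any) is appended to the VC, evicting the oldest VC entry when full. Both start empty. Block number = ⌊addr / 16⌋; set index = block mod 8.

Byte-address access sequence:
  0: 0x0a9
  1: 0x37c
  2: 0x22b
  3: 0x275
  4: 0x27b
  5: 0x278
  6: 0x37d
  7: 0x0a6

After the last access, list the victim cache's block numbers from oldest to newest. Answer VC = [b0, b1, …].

  [0] addr=0xa9 blk=10 s=2: MISS | VC []
  [1] addr=0x37c blk=55 s=7: MISS | VC []
  [2] addr=0x22b blk=34 s=2: MISS | VC [10]
  [3] addr=0x275 blk=39 s=7: MISS | VC [10, 55]
  [4] addr=0x27b blk=39 s=7: L1-HIT | VC [10, 55]
  [5] addr=0x278 blk=39 s=7: L1-HIT | VC [10, 55]
  [6] addr=0x37d blk=55 s=7: VC-HIT | VC [10, 39]
  [7] addr=0xa6 blk=10 s=2: VC-HIT | VC [34, 39]

VC = [34, 39]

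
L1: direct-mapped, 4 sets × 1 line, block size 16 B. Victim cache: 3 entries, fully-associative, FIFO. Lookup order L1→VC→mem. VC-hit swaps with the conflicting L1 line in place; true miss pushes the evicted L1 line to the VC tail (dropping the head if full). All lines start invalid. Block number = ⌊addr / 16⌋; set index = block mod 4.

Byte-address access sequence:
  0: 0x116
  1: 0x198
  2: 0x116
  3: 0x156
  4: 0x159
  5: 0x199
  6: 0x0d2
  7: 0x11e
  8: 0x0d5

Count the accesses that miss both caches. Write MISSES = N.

  [0] addr=0x116 blk=17 s=1: MISS | VC []
  [1] addr=0x198 blk=25 s=1: MISS | VC [17]
  [2] addr=0x116 blk=17 s=1: VC-HIT | VC [25]
  [3] addr=0x156 blk=21 s=1: MISS | VC [25, 17]
  [4] addr=0x159 blk=21 s=1: L1-HIT | VC [25, 17]
  [5] addr=0x199 blk=25 s=1: VC-HIT | VC [21, 17]
  [6] addr=0xd2 blk=13 s=1: MISS | VC [21, 17, 25]
  [7] addr=0x11e blk=17 s=1: VC-HIT | VC [21, 13, 25]
  [8] addr=0xd5 blk=13 s=1: VC-HIT | VC [21, 17, 25]

MISSES = 4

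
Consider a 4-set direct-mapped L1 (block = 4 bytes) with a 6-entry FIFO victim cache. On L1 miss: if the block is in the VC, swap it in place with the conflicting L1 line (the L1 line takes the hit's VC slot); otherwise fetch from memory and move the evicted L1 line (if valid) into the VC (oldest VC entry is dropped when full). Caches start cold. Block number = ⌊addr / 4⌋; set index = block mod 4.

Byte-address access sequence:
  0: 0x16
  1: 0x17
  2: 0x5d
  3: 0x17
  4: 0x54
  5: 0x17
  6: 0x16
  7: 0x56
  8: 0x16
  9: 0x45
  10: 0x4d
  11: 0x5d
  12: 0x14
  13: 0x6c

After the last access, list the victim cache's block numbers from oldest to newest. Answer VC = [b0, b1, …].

  [0] addr=0x16 blk=5 s=1: MISS | VC []
  [1] addr=0x17 blk=5 s=1: L1-HIT | VC []
  [2] addr=0x5d blk=23 s=3: MISS | VC []
  [3] addr=0x17 blk=5 s=1: L1-HIT | VC []
  [4] addr=0x54 blk=21 s=1: MISS | VC [5]
  [5] addr=0x17 blk=5 s=1: VC-HIT | VC [21]
  [6] addr=0x16 blk=5 s=1: L1-HIT | VC [21]
  [7] addr=0x56 blk=21 s=1: VC-HIT | VC [5]
  [8] addr=0x16 blk=5 s=1: VC-HIT | VC [21]
  [9] addr=0x45 blk=17 s=1: MISS | VC [21, 5]
  [10] addr=0x4d blk=19 s=3: MISS | VC [21, 5, 23]
  [11] addr=0x5d blk=23 s=3: VC-HIT | VC [21, 5, 19]
  [12] addr=0x14 blk=5 s=1: VC-HIT | VC [21, 17, 19]
  [13] addr=0x6c blk=27 s=3: MISS | VC [21, 17, 19, 23]

VC = [21, 17, 19, 23]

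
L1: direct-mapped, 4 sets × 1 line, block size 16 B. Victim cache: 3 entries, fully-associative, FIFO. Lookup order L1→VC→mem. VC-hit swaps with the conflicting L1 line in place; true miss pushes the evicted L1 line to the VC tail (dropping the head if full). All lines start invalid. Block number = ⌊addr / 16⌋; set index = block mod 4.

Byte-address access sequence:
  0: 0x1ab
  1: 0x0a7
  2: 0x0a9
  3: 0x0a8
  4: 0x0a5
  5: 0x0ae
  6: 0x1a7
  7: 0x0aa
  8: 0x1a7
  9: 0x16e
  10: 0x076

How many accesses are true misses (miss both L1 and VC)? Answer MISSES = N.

MISSES = 4

#0 0x1ab→b26/s2 MISS; vc=[]
#1 0xa7→b10/s2 MISS; vc=[26]
#2 0xa9→b10/s2 L1-HIT; vc=[26]
#3 0xa8→b10/s2 L1-HIT; vc=[26]
#4 0xa5→b10/s2 L1-HIT; vc=[26]
#5 0xae→b10/s2 L1-HIT; vc=[26]
#6 0x1a7→b26/s2 VC-HIT; vc=[10]
#7 0xaa→b10/s2 VC-HIT; vc=[26]
#8 0x1a7→b26/s2 VC-HIT; vc=[10]
#9 0x16e→b22/s2 MISS; vc=[10,26]
#10 0x76→b7/s3 MISS; vc=[10,26]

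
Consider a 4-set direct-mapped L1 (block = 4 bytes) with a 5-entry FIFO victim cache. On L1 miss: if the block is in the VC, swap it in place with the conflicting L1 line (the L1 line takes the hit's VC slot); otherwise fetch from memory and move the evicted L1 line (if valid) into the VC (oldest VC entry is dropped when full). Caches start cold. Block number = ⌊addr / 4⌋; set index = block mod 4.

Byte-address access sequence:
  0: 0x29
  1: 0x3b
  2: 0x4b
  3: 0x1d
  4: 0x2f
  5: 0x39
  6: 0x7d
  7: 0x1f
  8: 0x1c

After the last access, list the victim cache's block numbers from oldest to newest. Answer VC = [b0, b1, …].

VC = [10, 18, 31, 11]

  [0] addr=0x29 blk=10 s=2: MISS | VC []
  [1] addr=0x3b blk=14 s=2: MISS | VC [10]
  [2] addr=0x4b blk=18 s=2: MISS | VC [10, 14]
  [3] addr=0x1d blk=7 s=3: MISS | VC [10, 14]
  [4] addr=0x2f blk=11 s=3: MISS | VC [10, 14, 7]
  [5] addr=0x39 blk=14 s=2: VC-HIT | VC [10, 18, 7]
  [6] addr=0x7d blk=31 s=3: MISS | VC [10, 18, 7, 11]
  [7] addr=0x1f blk=7 s=3: VC-HIT | VC [10, 18, 31, 11]
  [8] addr=0x1c blk=7 s=3: L1-HIT | VC [10, 18, 31, 11]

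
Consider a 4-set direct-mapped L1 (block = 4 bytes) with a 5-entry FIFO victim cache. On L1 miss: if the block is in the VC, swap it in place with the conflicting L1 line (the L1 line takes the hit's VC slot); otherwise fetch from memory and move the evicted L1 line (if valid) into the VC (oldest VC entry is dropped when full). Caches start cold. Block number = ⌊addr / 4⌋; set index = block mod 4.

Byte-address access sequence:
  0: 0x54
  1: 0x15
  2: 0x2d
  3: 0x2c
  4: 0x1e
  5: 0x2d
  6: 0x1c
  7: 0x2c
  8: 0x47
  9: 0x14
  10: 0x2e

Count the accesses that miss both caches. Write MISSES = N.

MISSES = 5

0: 0x54 (blk 21, set 1) → MISS  vc=[]
1: 0x15 (blk 5, set 1) → MISS  vc=[21]
2: 0x2d (blk 11, set 3) → MISS  vc=[21]
3: 0x2c (blk 11, set 3) → L1-HIT  vc=[21]
4: 0x1e (blk 7, set 3) → MISS  vc=[21, 11]
5: 0x2d (blk 11, set 3) → VC-HIT  vc=[21, 7]
6: 0x1c (blk 7, set 3) → VC-HIT  vc=[21, 11]
7: 0x2c (blk 11, set 3) → VC-HIT  vc=[21, 7]
8: 0x47 (blk 17, set 1) → MISS  vc=[21, 7, 5]
9: 0x14 (blk 5, set 1) → VC-HIT  vc=[21, 7, 17]
10: 0x2e (blk 11, set 3) → L1-HIT  vc=[21, 7, 17]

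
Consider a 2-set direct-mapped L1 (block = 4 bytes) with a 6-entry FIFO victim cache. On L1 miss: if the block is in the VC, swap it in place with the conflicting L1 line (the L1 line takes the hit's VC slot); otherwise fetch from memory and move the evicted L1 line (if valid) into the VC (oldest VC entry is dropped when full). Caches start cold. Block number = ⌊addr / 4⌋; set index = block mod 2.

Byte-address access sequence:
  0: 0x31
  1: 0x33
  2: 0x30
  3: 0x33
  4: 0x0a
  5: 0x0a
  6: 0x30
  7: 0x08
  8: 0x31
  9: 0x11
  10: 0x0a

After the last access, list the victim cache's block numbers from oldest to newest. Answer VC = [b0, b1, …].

VC = [4, 12]

#0 0x31→b12/s0 MISS; vc=[]
#1 0x33→b12/s0 L1-HIT; vc=[]
#2 0x30→b12/s0 L1-HIT; vc=[]
#3 0x33→b12/s0 L1-HIT; vc=[]
#4 0xa→b2/s0 MISS; vc=[12]
#5 0xa→b2/s0 L1-HIT; vc=[12]
#6 0x30→b12/s0 VC-HIT; vc=[2]
#7 0x8→b2/s0 VC-HIT; vc=[12]
#8 0x31→b12/s0 VC-HIT; vc=[2]
#9 0x11→b4/s0 MISS; vc=[2,12]
#10 0xa→b2/s0 VC-HIT; vc=[4,12]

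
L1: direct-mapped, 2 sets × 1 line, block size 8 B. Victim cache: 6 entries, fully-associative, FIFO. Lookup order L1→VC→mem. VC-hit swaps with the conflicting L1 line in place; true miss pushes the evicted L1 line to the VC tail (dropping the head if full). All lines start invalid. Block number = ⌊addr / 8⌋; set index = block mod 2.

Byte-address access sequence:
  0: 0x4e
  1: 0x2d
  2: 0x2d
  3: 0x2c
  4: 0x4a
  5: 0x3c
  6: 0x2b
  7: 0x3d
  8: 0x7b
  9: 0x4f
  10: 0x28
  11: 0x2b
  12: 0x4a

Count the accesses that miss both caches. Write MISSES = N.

  [0] addr=0x4e blk=9 s=1: MISS | VC []
  [1] addr=0x2d blk=5 s=1: MISS | VC [9]
  [2] addr=0x2d blk=5 s=1: L1-HIT | VC [9]
  [3] addr=0x2c blk=5 s=1: L1-HIT | VC [9]
  [4] addr=0x4a blk=9 s=1: VC-HIT | VC [5]
  [5] addr=0x3c blk=7 s=1: MISS | VC [5, 9]
  [6] addr=0x2b blk=5 s=1: VC-HIT | VC [7, 9]
  [7] addr=0x3d blk=7 s=1: VC-HIT | VC [5, 9]
  [8] addr=0x7b blk=15 s=1: MISS | VC [5, 9, 7]
  [9] addr=0x4f blk=9 s=1: VC-HIT | VC [5, 15, 7]
  [10] addr=0x28 blk=5 s=1: VC-HIT | VC [9, 15, 7]
  [11] addr=0x2b blk=5 s=1: L1-HIT | VC [9, 15, 7]
  [12] addr=0x4a blk=9 s=1: VC-HIT | VC [5, 15, 7]

MISSES = 4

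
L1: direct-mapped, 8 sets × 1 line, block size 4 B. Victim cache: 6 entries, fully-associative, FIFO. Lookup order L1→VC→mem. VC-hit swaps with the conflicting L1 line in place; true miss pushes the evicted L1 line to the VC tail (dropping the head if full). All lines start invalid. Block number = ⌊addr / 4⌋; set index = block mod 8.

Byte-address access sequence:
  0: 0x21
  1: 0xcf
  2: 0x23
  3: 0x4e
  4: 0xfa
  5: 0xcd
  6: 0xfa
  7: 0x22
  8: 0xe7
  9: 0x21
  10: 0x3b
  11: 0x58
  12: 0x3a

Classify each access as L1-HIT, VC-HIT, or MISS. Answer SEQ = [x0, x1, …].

0: 0x21 (blk 8, set 0) → MISS  vc=[]
1: 0xcf (blk 51, set 3) → MISS  vc=[]
2: 0x23 (blk 8, set 0) → L1-HIT  vc=[]
3: 0x4e (blk 19, set 3) → MISS  vc=[51]
4: 0xfa (blk 62, set 6) → MISS  vc=[51]
5: 0xcd (blk 51, set 3) → VC-HIT  vc=[19]
6: 0xfa (blk 62, set 6) → L1-HIT  vc=[19]
7: 0x22 (blk 8, set 0) → L1-HIT  vc=[19]
8: 0xe7 (blk 57, set 1) → MISS  vc=[19]
9: 0x21 (blk 8, set 0) → L1-HIT  vc=[19]
10: 0x3b (blk 14, set 6) → MISS  vc=[19, 62]
11: 0x58 (blk 22, set 6) → MISS  vc=[19, 62, 14]
12: 0x3a (blk 14, set 6) → VC-HIT  vc=[19, 62, 22]

SEQ = [MISS, MISS, L1-HIT, MISS, MISS, VC-HIT, L1-HIT, L1-HIT, MISS, L1-HIT, MISS, MISS, VC-HIT]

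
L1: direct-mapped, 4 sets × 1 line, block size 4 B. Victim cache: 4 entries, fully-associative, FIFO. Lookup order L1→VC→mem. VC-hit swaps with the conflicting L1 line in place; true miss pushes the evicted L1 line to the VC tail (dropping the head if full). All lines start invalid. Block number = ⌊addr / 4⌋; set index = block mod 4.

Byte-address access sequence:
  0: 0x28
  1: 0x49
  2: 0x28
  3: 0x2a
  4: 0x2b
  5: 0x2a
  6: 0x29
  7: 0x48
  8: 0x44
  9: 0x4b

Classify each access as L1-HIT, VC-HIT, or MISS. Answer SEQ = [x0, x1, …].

#0 0x28→b10/s2 MISS; vc=[]
#1 0x49→b18/s2 MISS; vc=[10]
#2 0x28→b10/s2 VC-HIT; vc=[18]
#3 0x2a→b10/s2 L1-HIT; vc=[18]
#4 0x2b→b10/s2 L1-HIT; vc=[18]
#5 0x2a→b10/s2 L1-HIT; vc=[18]
#6 0x29→b10/s2 L1-HIT; vc=[18]
#7 0x48→b18/s2 VC-HIT; vc=[10]
#8 0x44→b17/s1 MISS; vc=[10]
#9 0x4b→b18/s2 L1-HIT; vc=[10]

SEQ = [MISS, MISS, VC-HIT, L1-HIT, L1-HIT, L1-HIT, L1-HIT, VC-HIT, MISS, L1-HIT]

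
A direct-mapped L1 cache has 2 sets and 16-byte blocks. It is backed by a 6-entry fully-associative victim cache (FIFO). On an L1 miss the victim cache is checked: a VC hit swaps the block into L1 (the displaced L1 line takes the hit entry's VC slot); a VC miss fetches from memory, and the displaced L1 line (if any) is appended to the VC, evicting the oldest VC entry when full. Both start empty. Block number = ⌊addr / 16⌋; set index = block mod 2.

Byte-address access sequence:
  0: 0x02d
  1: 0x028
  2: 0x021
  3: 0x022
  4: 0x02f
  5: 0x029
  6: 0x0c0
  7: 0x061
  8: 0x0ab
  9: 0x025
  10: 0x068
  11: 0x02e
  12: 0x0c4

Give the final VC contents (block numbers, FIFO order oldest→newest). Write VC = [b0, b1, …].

#0 0x2d→b2/s0 MISS; vc=[]
#1 0x28→b2/s0 L1-HIT; vc=[]
#2 0x21→b2/s0 L1-HIT; vc=[]
#3 0x22→b2/s0 L1-HIT; vc=[]
#4 0x2f→b2/s0 L1-HIT; vc=[]
#5 0x29→b2/s0 L1-HIT; vc=[]
#6 0xc0→b12/s0 MISS; vc=[2]
#7 0x61→b6/s0 MISS; vc=[2,12]
#8 0xab→b10/s0 MISS; vc=[2,12,6]
#9 0x25→b2/s0 VC-HIT; vc=[10,12,6]
#10 0x68→b6/s0 VC-HIT; vc=[10,12,2]
#11 0x2e→b2/s0 VC-HIT; vc=[10,12,6]
#12 0xc4→b12/s0 VC-HIT; vc=[10,2,6]

VC = [10, 2, 6]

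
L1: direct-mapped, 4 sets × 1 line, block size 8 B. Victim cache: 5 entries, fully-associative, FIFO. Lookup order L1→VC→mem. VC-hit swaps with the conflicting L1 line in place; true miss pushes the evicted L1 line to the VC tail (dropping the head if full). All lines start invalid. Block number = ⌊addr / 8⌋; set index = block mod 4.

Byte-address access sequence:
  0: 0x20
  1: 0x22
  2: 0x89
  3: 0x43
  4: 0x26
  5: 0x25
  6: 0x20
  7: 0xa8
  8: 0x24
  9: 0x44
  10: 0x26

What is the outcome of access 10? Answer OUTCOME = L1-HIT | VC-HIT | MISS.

#0 0x20→b4/s0 MISS; vc=[]
#1 0x22→b4/s0 L1-HIT; vc=[]
#2 0x89→b17/s1 MISS; vc=[]
#3 0x43→b8/s0 MISS; vc=[4]
#4 0x26→b4/s0 VC-HIT; vc=[8]
#5 0x25→b4/s0 L1-HIT; vc=[8]
#6 0x20→b4/s0 L1-HIT; vc=[8]
#7 0xa8→b21/s1 MISS; vc=[8,17]
#8 0x24→b4/s0 L1-HIT; vc=[8,17]
#9 0x44→b8/s0 VC-HIT; vc=[4,17]
#10 0x26→b4/s0 VC-HIT; vc=[8,17]

OUTCOME = VC-HIT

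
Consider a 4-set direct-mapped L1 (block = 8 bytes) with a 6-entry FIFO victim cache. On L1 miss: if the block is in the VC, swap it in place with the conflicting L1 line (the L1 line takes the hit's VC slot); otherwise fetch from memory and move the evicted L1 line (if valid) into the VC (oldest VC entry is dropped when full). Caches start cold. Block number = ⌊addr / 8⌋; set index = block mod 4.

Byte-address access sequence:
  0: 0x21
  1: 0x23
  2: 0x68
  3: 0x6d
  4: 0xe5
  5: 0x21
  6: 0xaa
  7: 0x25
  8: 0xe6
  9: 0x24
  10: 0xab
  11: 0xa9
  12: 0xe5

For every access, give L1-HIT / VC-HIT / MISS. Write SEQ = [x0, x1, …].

  [0] addr=0x21 blk=4 s=0: MISS | VC []
  [1] addr=0x23 blk=4 s=0: L1-HIT | VC []
  [2] addr=0x68 blk=13 s=1: MISS | VC []
  [3] addr=0x6d blk=13 s=1: L1-HIT | VC []
  [4] addr=0xe5 blk=28 s=0: MISS | VC [4]
  [5] addr=0x21 blk=4 s=0: VC-HIT | VC [28]
  [6] addr=0xaa blk=21 s=1: MISS | VC [28, 13]
  [7] addr=0x25 blk=4 s=0: L1-HIT | VC [28, 13]
  [8] addr=0xe6 blk=28 s=0: VC-HIT | VC [4, 13]
  [9] addr=0x24 blk=4 s=0: VC-HIT | VC [28, 13]
  [10] addr=0xab blk=21 s=1: L1-HIT | VC [28, 13]
  [11] addr=0xa9 blk=21 s=1: L1-HIT | VC [28, 13]
  [12] addr=0xe5 blk=28 s=0: VC-HIT | VC [4, 13]

SEQ = [MISS, L1-HIT, MISS, L1-HIT, MISS, VC-HIT, MISS, L1-HIT, VC-HIT, VC-HIT, L1-HIT, L1-HIT, VC-HIT]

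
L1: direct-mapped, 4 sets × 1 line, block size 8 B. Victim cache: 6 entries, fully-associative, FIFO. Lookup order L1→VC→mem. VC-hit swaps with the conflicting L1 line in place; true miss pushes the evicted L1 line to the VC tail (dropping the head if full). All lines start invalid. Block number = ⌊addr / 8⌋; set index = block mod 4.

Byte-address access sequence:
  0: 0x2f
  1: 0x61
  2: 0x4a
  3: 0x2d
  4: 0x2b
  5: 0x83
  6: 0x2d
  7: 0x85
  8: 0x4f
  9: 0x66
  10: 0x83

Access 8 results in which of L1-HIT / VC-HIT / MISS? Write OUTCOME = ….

OUTCOME = VC-HIT

#0 0x2f→b5/s1 MISS; vc=[]
#1 0x61→b12/s0 MISS; vc=[]
#2 0x4a→b9/s1 MISS; vc=[5]
#3 0x2d→b5/s1 VC-HIT; vc=[9]
#4 0x2b→b5/s1 L1-HIT; vc=[9]
#5 0x83→b16/s0 MISS; vc=[9,12]
#6 0x2d→b5/s1 L1-HIT; vc=[9,12]
#7 0x85→b16/s0 L1-HIT; vc=[9,12]
#8 0x4f→b9/s1 VC-HIT; vc=[5,12]
#9 0x66→b12/s0 VC-HIT; vc=[5,16]
#10 0x83→b16/s0 VC-HIT; vc=[5,12]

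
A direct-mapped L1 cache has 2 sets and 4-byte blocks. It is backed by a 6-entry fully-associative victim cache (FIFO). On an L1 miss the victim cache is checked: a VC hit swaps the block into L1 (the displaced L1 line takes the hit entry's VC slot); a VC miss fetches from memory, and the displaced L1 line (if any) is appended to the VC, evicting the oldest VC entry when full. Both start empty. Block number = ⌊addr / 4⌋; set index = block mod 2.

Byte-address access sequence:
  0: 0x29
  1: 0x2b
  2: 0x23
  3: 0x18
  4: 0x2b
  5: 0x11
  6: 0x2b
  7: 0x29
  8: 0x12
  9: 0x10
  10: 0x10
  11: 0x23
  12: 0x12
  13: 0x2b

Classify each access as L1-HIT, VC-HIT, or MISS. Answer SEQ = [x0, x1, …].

SEQ = [MISS, L1-HIT, MISS, MISS, VC-HIT, MISS, VC-HIT, L1-HIT, VC-HIT, L1-HIT, L1-HIT, VC-HIT, VC-HIT, VC-HIT]

0: 0x29 (blk 10, set 0) → MISS  vc=[]
1: 0x2b (blk 10, set 0) → L1-HIT  vc=[]
2: 0x23 (blk 8, set 0) → MISS  vc=[10]
3: 0x18 (blk 6, set 0) → MISS  vc=[10, 8]
4: 0x2b (blk 10, set 0) → VC-HIT  vc=[6, 8]
5: 0x11 (blk 4, set 0) → MISS  vc=[6, 8, 10]
6: 0x2b (blk 10, set 0) → VC-HIT  vc=[6, 8, 4]
7: 0x29 (blk 10, set 0) → L1-HIT  vc=[6, 8, 4]
8: 0x12 (blk 4, set 0) → VC-HIT  vc=[6, 8, 10]
9: 0x10 (blk 4, set 0) → L1-HIT  vc=[6, 8, 10]
10: 0x10 (blk 4, set 0) → L1-HIT  vc=[6, 8, 10]
11: 0x23 (blk 8, set 0) → VC-HIT  vc=[6, 4, 10]
12: 0x12 (blk 4, set 0) → VC-HIT  vc=[6, 8, 10]
13: 0x2b (blk 10, set 0) → VC-HIT  vc=[6, 8, 4]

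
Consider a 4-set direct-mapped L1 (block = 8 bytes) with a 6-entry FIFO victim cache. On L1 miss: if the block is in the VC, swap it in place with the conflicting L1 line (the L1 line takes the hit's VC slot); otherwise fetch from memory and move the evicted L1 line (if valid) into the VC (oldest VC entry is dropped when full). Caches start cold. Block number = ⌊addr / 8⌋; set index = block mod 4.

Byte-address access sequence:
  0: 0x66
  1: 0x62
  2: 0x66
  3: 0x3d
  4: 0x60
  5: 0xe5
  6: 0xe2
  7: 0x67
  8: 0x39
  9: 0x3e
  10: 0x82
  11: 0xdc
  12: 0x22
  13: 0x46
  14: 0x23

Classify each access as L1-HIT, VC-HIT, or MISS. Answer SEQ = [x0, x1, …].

SEQ = [MISS, L1-HIT, L1-HIT, MISS, L1-HIT, MISS, L1-HIT, VC-HIT, L1-HIT, L1-HIT, MISS, MISS, MISS, MISS, VC-HIT]

0: 0x66 (blk 12, set 0) → MISS  vc=[]
1: 0x62 (blk 12, set 0) → L1-HIT  vc=[]
2: 0x66 (blk 12, set 0) → L1-HIT  vc=[]
3: 0x3d (blk 7, set 3) → MISS  vc=[]
4: 0x60 (blk 12, set 0) → L1-HIT  vc=[]
5: 0xe5 (blk 28, set 0) → MISS  vc=[12]
6: 0xe2 (blk 28, set 0) → L1-HIT  vc=[12]
7: 0x67 (blk 12, set 0) → VC-HIT  vc=[28]
8: 0x39 (blk 7, set 3) → L1-HIT  vc=[28]
9: 0x3e (blk 7, set 3) → L1-HIT  vc=[28]
10: 0x82 (blk 16, set 0) → MISS  vc=[28, 12]
11: 0xdc (blk 27, set 3) → MISS  vc=[28, 12, 7]
12: 0x22 (blk 4, set 0) → MISS  vc=[28, 12, 7, 16]
13: 0x46 (blk 8, set 0) → MISS  vc=[28, 12, 7, 16, 4]
14: 0x23 (blk 4, set 0) → VC-HIT  vc=[28, 12, 7, 16, 8]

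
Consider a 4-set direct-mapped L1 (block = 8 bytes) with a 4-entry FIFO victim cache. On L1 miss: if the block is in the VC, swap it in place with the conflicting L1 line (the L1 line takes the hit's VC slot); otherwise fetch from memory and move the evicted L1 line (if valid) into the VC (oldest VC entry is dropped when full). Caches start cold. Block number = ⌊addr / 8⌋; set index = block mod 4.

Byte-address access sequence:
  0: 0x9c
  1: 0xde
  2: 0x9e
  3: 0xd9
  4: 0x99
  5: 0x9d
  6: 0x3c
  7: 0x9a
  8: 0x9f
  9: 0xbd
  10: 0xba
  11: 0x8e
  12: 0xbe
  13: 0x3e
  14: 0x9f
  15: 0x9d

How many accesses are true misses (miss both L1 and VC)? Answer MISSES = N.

MISSES = 5

  [0] addr=0x9c blk=19 s=3: MISS | VC []
  [1] addr=0xde blk=27 s=3: MISS | VC [19]
  [2] addr=0x9e blk=19 s=3: VC-HIT | VC [27]
  [3] addr=0xd9 blk=27 s=3: VC-HIT | VC [19]
  [4] addr=0x99 blk=19 s=3: VC-HIT | VC [27]
  [5] addr=0x9d blk=19 s=3: L1-HIT | VC [27]
  [6] addr=0x3c blk=7 s=3: MISS | VC [27, 19]
  [7] addr=0x9a blk=19 s=3: VC-HIT | VC [27, 7]
  [8] addr=0x9f blk=19 s=3: L1-HIT | VC [27, 7]
  [9] addr=0xbd blk=23 s=3: MISS | VC [27, 7, 19]
  [10] addr=0xba blk=23 s=3: L1-HIT | VC [27, 7, 19]
  [11] addr=0x8e blk=17 s=1: MISS | VC [27, 7, 19]
  [12] addr=0xbe blk=23 s=3: L1-HIT | VC [27, 7, 19]
  [13] addr=0x3e blk=7 s=3: VC-HIT | VC [27, 23, 19]
  [14] addr=0x9f blk=19 s=3: VC-HIT | VC [27, 23, 7]
  [15] addr=0x9d blk=19 s=3: L1-HIT | VC [27, 23, 7]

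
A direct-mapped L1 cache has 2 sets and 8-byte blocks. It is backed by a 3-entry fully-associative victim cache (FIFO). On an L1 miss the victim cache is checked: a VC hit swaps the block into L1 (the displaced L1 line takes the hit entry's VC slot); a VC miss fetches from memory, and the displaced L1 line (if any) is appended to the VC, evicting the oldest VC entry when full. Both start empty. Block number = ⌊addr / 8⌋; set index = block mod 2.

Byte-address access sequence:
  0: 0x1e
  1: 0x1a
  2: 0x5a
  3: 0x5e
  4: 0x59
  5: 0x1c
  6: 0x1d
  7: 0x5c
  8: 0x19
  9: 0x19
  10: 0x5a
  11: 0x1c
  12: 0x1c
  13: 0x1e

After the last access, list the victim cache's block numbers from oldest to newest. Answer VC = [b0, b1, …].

0: 0x1e (blk 3, set 1) → MISS  vc=[]
1: 0x1a (blk 3, set 1) → L1-HIT  vc=[]
2: 0x5a (blk 11, set 1) → MISS  vc=[3]
3: 0x5e (blk 11, set 1) → L1-HIT  vc=[3]
4: 0x59 (blk 11, set 1) → L1-HIT  vc=[3]
5: 0x1c (blk 3, set 1) → VC-HIT  vc=[11]
6: 0x1d (blk 3, set 1) → L1-HIT  vc=[11]
7: 0x5c (blk 11, set 1) → VC-HIT  vc=[3]
8: 0x19 (blk 3, set 1) → VC-HIT  vc=[11]
9: 0x19 (blk 3, set 1) → L1-HIT  vc=[11]
10: 0x5a (blk 11, set 1) → VC-HIT  vc=[3]
11: 0x1c (blk 3, set 1) → VC-HIT  vc=[11]
12: 0x1c (blk 3, set 1) → L1-HIT  vc=[11]
13: 0x1e (blk 3, set 1) → L1-HIT  vc=[11]

VC = [11]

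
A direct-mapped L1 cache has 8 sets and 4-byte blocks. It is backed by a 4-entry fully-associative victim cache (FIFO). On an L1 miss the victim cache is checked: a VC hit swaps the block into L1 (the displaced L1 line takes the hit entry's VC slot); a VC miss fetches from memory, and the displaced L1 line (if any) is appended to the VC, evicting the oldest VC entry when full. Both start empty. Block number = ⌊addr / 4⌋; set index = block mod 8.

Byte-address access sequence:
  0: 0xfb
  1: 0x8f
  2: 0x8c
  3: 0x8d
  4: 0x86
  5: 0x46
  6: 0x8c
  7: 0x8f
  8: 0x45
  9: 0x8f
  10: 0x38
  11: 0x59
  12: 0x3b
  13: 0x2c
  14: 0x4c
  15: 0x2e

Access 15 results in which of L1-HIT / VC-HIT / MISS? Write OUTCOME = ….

OUTCOME = VC-HIT

  [0] addr=0xfb blk=62 s=6: MISS | VC []
  [1] addr=0x8f blk=35 s=3: MISS | VC []
  [2] addr=0x8c blk=35 s=3: L1-HIT | VC []
  [3] addr=0x8d blk=35 s=3: L1-HIT | VC []
  [4] addr=0x86 blk=33 s=1: MISS | VC []
  [5] addr=0x46 blk=17 s=1: MISS | VC [33]
  [6] addr=0x8c blk=35 s=3: L1-HIT | VC [33]
  [7] addr=0x8f blk=35 s=3: L1-HIT | VC [33]
  [8] addr=0x45 blk=17 s=1: L1-HIT | VC [33]
  [9] addr=0x8f blk=35 s=3: L1-HIT | VC [33]
  [10] addr=0x38 blk=14 s=6: MISS | VC [33, 62]
  [11] addr=0x59 blk=22 s=6: MISS | VC [33, 62, 14]
  [12] addr=0x3b blk=14 s=6: VC-HIT | VC [33, 62, 22]
  [13] addr=0x2c blk=11 s=3: MISS | VC [33, 62, 22, 35]
  [14] addr=0x4c blk=19 s=3: MISS | VC [62, 22, 35, 11]
  [15] addr=0x2e blk=11 s=3: VC-HIT | VC [62, 22, 35, 19]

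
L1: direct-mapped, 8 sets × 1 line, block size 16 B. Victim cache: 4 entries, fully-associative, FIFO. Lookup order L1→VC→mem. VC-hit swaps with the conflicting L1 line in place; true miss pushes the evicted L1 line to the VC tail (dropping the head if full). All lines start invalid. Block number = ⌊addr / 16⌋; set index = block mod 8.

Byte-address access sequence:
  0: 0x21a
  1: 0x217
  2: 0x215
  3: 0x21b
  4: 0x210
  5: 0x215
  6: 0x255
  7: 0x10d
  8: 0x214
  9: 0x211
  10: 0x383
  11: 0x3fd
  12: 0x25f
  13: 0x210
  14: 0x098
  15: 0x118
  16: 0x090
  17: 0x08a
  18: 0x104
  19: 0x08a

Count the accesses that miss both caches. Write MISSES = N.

0: 0x21a (blk 33, set 1) → MISS  vc=[]
1: 0x217 (blk 33, set 1) → L1-HIT  vc=[]
2: 0x215 (blk 33, set 1) → L1-HIT  vc=[]
3: 0x21b (blk 33, set 1) → L1-HIT  vc=[]
4: 0x210 (blk 33, set 1) → L1-HIT  vc=[]
5: 0x215 (blk 33, set 1) → L1-HIT  vc=[]
6: 0x255 (blk 37, set 5) → MISS  vc=[]
7: 0x10d (blk 16, set 0) → MISS  vc=[]
8: 0x214 (blk 33, set 1) → L1-HIT  vc=[]
9: 0x211 (blk 33, set 1) → L1-HIT  vc=[]
10: 0x383 (blk 56, set 0) → MISS  vc=[16]
11: 0x3fd (blk 63, set 7) → MISS  vc=[16]
12: 0x25f (blk 37, set 5) → L1-HIT  vc=[16]
13: 0x210 (blk 33, set 1) → L1-HIT  vc=[16]
14: 0x98 (blk 9, set 1) → MISS  vc=[16, 33]
15: 0x118 (blk 17, set 1) → MISS  vc=[16, 33, 9]
16: 0x90 (blk 9, set 1) → VC-HIT  vc=[16, 33, 17]
17: 0x8a (blk 8, set 0) → MISS  vc=[16, 33, 17, 56]
18: 0x104 (blk 16, set 0) → VC-HIT  vc=[8, 33, 17, 56]
19: 0x8a (blk 8, set 0) → VC-HIT  vc=[16, 33, 17, 56]

MISSES = 8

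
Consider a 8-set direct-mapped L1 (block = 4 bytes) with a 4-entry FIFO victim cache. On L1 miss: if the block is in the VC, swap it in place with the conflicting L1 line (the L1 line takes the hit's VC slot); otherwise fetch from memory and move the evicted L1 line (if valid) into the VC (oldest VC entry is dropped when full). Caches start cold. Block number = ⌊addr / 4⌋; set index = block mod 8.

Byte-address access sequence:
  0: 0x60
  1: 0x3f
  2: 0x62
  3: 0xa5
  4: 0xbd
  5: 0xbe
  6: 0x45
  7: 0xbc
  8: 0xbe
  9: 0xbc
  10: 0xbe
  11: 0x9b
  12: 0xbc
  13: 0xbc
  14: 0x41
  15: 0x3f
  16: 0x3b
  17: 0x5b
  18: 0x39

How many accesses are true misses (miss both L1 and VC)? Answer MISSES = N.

MISSES = 9

  [0] addr=0x60 blk=24 s=0: MISS | VC []
  [1] addr=0x3f blk=15 s=7: MISS | VC []
  [2] addr=0x62 blk=24 s=0: L1-HIT | VC []
  [3] addr=0xa5 blk=41 s=1: MISS | VC []
  [4] addr=0xbd blk=47 s=7: MISS | VC [15]
  [5] addr=0xbe blk=47 s=7: L1-HIT | VC [15]
  [6] addr=0x45 blk=17 s=1: MISS | VC [15, 41]
  [7] addr=0xbc blk=47 s=7: L1-HIT | VC [15, 41]
  [8] addr=0xbe blk=47 s=7: L1-HIT | VC [15, 41]
  [9] addr=0xbc blk=47 s=7: L1-HIT | VC [15, 41]
  [10] addr=0xbe blk=47 s=7: L1-HIT | VC [15, 41]
  [11] addr=0x9b blk=38 s=6: MISS | VC [15, 41]
  [12] addr=0xbc blk=47 s=7: L1-HIT | VC [15, 41]
  [13] addr=0xbc blk=47 s=7: L1-HIT | VC [15, 41]
  [14] addr=0x41 blk=16 s=0: MISS | VC [15, 41, 24]
  [15] addr=0x3f blk=15 s=7: VC-HIT | VC [47, 41, 24]
  [16] addr=0x3b blk=14 s=6: MISS | VC [47, 41, 24, 38]
  [17] addr=0x5b blk=22 s=6: MISS | VC [41, 24, 38, 14]
  [18] addr=0x39 blk=14 s=6: VC-HIT | VC [41, 24, 38, 22]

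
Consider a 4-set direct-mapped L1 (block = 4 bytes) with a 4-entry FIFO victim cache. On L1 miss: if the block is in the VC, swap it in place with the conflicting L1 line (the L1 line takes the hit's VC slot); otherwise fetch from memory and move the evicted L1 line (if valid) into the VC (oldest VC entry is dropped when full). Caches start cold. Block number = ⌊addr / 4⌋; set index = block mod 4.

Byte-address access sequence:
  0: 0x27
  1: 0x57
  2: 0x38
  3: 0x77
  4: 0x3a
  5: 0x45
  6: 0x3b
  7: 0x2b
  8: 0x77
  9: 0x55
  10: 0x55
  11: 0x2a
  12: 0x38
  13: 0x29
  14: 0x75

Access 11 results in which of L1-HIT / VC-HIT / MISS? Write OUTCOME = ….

OUTCOME = L1-HIT

0: 0x27 (blk 9, set 1) → MISS  vc=[]
1: 0x57 (blk 21, set 1) → MISS  vc=[9]
2: 0x38 (blk 14, set 2) → MISS  vc=[9]
3: 0x77 (blk 29, set 1) → MISS  vc=[9, 21]
4: 0x3a (blk 14, set 2) → L1-HIT  vc=[9, 21]
5: 0x45 (blk 17, set 1) → MISS  vc=[9, 21, 29]
6: 0x3b (blk 14, set 2) → L1-HIT  vc=[9, 21, 29]
7: 0x2b (blk 10, set 2) → MISS  vc=[9, 21, 29, 14]
8: 0x77 (blk 29, set 1) → VC-HIT  vc=[9, 21, 17, 14]
9: 0x55 (blk 21, set 1) → VC-HIT  vc=[9, 29, 17, 14]
10: 0x55 (blk 21, set 1) → L1-HIT  vc=[9, 29, 17, 14]
11: 0x2a (blk 10, set 2) → L1-HIT  vc=[9, 29, 17, 14]
12: 0x38 (blk 14, set 2) → VC-HIT  vc=[9, 29, 17, 10]
13: 0x29 (blk 10, set 2) → VC-HIT  vc=[9, 29, 17, 14]
14: 0x75 (blk 29, set 1) → VC-HIT  vc=[9, 21, 17, 14]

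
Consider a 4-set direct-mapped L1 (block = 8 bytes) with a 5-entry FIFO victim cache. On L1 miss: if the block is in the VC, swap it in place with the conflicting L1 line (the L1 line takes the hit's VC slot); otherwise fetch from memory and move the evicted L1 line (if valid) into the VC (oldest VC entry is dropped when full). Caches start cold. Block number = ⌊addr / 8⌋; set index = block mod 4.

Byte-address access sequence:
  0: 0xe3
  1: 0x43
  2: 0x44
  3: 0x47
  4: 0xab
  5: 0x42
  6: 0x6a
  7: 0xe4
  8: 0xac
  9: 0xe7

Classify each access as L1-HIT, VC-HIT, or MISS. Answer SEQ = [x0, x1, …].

  [0] addr=0xe3 blk=28 s=0: MISS | VC []
  [1] addr=0x43 blk=8 s=0: MISS | VC [28]
  [2] addr=0x44 blk=8 s=0: L1-HIT | VC [28]
  [3] addr=0x47 blk=8 s=0: L1-HIT | VC [28]
  [4] addr=0xab blk=21 s=1: MISS | VC [28]
  [5] addr=0x42 blk=8 s=0: L1-HIT | VC [28]
  [6] addr=0x6a blk=13 s=1: MISS | VC [28, 21]
  [7] addr=0xe4 blk=28 s=0: VC-HIT | VC [8, 21]
  [8] addr=0xac blk=21 s=1: VC-HIT | VC [8, 13]
  [9] addr=0xe7 blk=28 s=0: L1-HIT | VC [8, 13]

SEQ = [MISS, MISS, L1-HIT, L1-HIT, MISS, L1-HIT, MISS, VC-HIT, VC-HIT, L1-HIT]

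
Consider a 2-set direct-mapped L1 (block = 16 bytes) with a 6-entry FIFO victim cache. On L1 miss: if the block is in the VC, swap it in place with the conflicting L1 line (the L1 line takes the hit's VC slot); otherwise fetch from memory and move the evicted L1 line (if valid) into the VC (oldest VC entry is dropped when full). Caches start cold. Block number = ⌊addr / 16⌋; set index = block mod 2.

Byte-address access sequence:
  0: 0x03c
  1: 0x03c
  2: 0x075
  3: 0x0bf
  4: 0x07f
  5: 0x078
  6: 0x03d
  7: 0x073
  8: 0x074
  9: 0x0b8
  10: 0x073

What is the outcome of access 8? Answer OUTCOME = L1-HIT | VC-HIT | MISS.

  [0] addr=0x3c blk=3 s=1: MISS | VC []
  [1] addr=0x3c blk=3 s=1: L1-HIT | VC []
  [2] addr=0x75 blk=7 s=1: MISS | VC [3]
  [3] addr=0xbf blk=11 s=1: MISS | VC [3, 7]
  [4] addr=0x7f blk=7 s=1: VC-HIT | VC [3, 11]
  [5] addr=0x78 blk=7 s=1: L1-HIT | VC [3, 11]
  [6] addr=0x3d blk=3 s=1: VC-HIT | VC [7, 11]
  [7] addr=0x73 blk=7 s=1: VC-HIT | VC [3, 11]
  [8] addr=0x74 blk=7 s=1: L1-HIT | VC [3, 11]
  [9] addr=0xb8 blk=11 s=1: VC-HIT | VC [3, 7]
  [10] addr=0x73 blk=7 s=1: VC-HIT | VC [3, 11]

OUTCOME = L1-HIT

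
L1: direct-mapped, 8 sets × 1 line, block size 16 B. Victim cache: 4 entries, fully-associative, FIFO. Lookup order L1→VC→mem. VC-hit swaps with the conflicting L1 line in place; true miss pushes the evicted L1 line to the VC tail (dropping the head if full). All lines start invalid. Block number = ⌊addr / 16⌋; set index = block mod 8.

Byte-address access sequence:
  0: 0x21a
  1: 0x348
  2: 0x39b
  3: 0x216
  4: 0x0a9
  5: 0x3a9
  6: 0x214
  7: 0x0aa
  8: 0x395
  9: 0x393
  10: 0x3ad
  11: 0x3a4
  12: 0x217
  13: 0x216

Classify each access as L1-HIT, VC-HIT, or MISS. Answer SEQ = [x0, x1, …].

SEQ = [MISS, MISS, MISS, VC-HIT, MISS, MISS, L1-HIT, VC-HIT, VC-HIT, L1-HIT, VC-HIT, L1-HIT, VC-HIT, L1-HIT]

0: 0x21a (blk 33, set 1) → MISS  vc=[]
1: 0x348 (blk 52, set 4) → MISS  vc=[]
2: 0x39b (blk 57, set 1) → MISS  vc=[33]
3: 0x216 (blk 33, set 1) → VC-HIT  vc=[57]
4: 0xa9 (blk 10, set 2) → MISS  vc=[57]
5: 0x3a9 (blk 58, set 2) → MISS  vc=[57, 10]
6: 0x214 (blk 33, set 1) → L1-HIT  vc=[57, 10]
7: 0xaa (blk 10, set 2) → VC-HIT  vc=[57, 58]
8: 0x395 (blk 57, set 1) → VC-HIT  vc=[33, 58]
9: 0x393 (blk 57, set 1) → L1-HIT  vc=[33, 58]
10: 0x3ad (blk 58, set 2) → VC-HIT  vc=[33, 10]
11: 0x3a4 (blk 58, set 2) → L1-HIT  vc=[33, 10]
12: 0x217 (blk 33, set 1) → VC-HIT  vc=[57, 10]
13: 0x216 (blk 33, set 1) → L1-HIT  vc=[57, 10]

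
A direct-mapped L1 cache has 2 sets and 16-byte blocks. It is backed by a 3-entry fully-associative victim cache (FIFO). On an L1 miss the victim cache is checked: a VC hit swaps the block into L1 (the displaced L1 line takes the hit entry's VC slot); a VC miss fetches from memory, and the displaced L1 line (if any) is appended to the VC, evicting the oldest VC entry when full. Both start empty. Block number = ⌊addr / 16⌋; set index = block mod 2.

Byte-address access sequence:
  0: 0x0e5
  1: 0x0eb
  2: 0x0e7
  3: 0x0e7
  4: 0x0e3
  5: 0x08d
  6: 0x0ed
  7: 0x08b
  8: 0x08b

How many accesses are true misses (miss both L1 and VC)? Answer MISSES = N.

MISSES = 2

0: 0xe5 (blk 14, set 0) → MISS  vc=[]
1: 0xeb (blk 14, set 0) → L1-HIT  vc=[]
2: 0xe7 (blk 14, set 0) → L1-HIT  vc=[]
3: 0xe7 (blk 14, set 0) → L1-HIT  vc=[]
4: 0xe3 (blk 14, set 0) → L1-HIT  vc=[]
5: 0x8d (blk 8, set 0) → MISS  vc=[14]
6: 0xed (blk 14, set 0) → VC-HIT  vc=[8]
7: 0x8b (blk 8, set 0) → VC-HIT  vc=[14]
8: 0x8b (blk 8, set 0) → L1-HIT  vc=[14]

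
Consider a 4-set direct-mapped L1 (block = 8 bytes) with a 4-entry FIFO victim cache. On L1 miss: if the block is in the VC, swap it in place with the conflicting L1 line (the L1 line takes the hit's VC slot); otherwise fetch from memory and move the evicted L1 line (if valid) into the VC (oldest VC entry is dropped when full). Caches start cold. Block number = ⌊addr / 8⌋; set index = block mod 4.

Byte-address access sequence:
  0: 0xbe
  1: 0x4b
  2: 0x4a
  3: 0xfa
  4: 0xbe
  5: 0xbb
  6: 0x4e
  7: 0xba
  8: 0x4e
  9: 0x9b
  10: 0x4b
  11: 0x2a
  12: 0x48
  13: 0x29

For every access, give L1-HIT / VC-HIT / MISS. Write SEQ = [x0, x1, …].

SEQ = [MISS, MISS, L1-HIT, MISS, VC-HIT, L1-HIT, L1-HIT, L1-HIT, L1-HIT, MISS, L1-HIT, MISS, VC-HIT, VC-HIT]

0: 0xbe (blk 23, set 3) → MISS  vc=[]
1: 0x4b (blk 9, set 1) → MISS  vc=[]
2: 0x4a (blk 9, set 1) → L1-HIT  vc=[]
3: 0xfa (blk 31, set 3) → MISS  vc=[23]
4: 0xbe (blk 23, set 3) → VC-HIT  vc=[31]
5: 0xbb (blk 23, set 3) → L1-HIT  vc=[31]
6: 0x4e (blk 9, set 1) → L1-HIT  vc=[31]
7: 0xba (blk 23, set 3) → L1-HIT  vc=[31]
8: 0x4e (blk 9, set 1) → L1-HIT  vc=[31]
9: 0x9b (blk 19, set 3) → MISS  vc=[31, 23]
10: 0x4b (blk 9, set 1) → L1-HIT  vc=[31, 23]
11: 0x2a (blk 5, set 1) → MISS  vc=[31, 23, 9]
12: 0x48 (blk 9, set 1) → VC-HIT  vc=[31, 23, 5]
13: 0x29 (blk 5, set 1) → VC-HIT  vc=[31, 23, 9]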